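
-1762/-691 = 2 + 380/691 ≈ 2.55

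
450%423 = 27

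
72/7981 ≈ 0.00902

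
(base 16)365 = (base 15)3ce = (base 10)869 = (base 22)1hb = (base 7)2351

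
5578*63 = 351414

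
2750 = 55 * 50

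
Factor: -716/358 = -1*2^1 = -2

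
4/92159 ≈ 0.0000434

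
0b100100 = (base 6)100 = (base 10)36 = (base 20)1g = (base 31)15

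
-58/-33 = 1 + 25/33 ≈ 1.76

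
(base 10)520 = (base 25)kk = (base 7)1342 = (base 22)11e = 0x208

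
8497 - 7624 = 873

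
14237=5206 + 9031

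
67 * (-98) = -6566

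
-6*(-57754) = 346524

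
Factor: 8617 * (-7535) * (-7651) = 5^1 * 7^2 * 11^1 * 137^1 * 1093^1 * 1231^1 = 496772505845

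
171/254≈0.673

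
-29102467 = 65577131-94679598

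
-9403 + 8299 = -1104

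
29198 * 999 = 29168802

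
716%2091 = 716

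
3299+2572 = 5871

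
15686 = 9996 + 5690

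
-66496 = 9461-75957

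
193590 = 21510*9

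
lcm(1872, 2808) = 5616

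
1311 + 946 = 2257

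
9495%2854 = 933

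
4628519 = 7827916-3199397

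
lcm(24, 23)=552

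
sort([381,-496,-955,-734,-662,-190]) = [-955,-734,-662,-496,-190,381]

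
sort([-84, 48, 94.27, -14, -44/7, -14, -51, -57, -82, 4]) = [-84, -82, -57, -51, -14, -14, -44/7, 4, 48, 94.27]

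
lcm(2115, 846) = 4230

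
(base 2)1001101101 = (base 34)i9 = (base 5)4441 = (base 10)621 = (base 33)ir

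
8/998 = 4/499 ≈ 0.00802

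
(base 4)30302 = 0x332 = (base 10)818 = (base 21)1hk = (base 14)426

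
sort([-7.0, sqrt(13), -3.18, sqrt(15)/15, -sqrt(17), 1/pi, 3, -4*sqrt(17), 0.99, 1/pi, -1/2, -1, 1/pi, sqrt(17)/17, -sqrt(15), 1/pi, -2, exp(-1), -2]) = [-4*sqrt(17), -7.0, -sqrt(17), -sqrt(15), -3.18, -2, -2, -1, -1/2, sqrt(17)/17, sqrt(15)/15, 1/pi, 1/pi, 1/pi, 1/pi, exp(-1), 0.99, 3, sqrt(13)]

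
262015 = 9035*29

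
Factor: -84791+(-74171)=-1 * 2^1 * 79481^1=-158962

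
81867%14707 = 8332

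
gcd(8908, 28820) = 524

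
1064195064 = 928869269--135325795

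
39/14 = 2 + 11/14 ≈ 2.79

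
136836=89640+47196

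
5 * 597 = 2985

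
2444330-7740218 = -5295888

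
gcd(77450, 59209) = 1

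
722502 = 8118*89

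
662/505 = 1 + 157/505 ≈ 1.31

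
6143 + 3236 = 9379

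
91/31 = 2 + 29/31≈2.94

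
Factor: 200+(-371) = -1 * 3^2 * 19^1 = -171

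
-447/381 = -1 - 22/127 ≈ -1.17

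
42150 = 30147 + 12003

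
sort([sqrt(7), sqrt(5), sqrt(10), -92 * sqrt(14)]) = [-92 * sqrt(14), sqrt(5), sqrt(7), sqrt(10)]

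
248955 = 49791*5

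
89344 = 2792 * 32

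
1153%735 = 418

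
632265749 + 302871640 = 935137389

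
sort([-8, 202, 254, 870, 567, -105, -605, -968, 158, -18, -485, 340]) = [-968, -605, -485, -105, -18, -8, 158, 202, 254, 340, 567, 870]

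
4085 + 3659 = 7744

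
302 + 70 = 372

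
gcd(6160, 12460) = 140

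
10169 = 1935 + 8234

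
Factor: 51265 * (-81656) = -1 * 2^3 * 5^1 * 59^1 * 173^1 * 10253^1 = -4186094840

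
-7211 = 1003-8214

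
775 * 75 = 58125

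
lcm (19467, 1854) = 38934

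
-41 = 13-54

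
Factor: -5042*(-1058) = 2^2*23^2*2521^1 = 5334436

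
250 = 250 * 1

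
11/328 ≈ 0.0335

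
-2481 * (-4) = 9924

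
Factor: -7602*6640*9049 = -1*2^5*3^1*5^1*7^1*83^1*181^1*9049^1 = -456768906720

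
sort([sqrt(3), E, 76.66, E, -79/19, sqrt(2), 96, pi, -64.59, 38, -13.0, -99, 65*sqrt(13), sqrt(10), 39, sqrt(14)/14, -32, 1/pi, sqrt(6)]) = [-99, -64.59, -32, -13.0, -79/19, sqrt(14)/14, 1/pi, sqrt(2), sqrt(3), sqrt(6), E, E, pi, sqrt(10), 38, 39, 76.66, 96, 65*sqrt(13)]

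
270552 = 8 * 33819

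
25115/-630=-39 - 109/126 ≈ -39.87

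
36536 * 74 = 2703664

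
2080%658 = 106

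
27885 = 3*9295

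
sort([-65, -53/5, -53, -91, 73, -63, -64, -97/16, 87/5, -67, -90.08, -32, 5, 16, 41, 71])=[-91, -90.08, -67, -65, -64, -63, -53, -32, -53/5, -97/16, 5, 16, 87/5, 41, 71, 73]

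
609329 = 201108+408221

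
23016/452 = 50+104/113 ≈ 50.92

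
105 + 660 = 765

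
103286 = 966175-862889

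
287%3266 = 287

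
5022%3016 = 2006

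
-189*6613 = -1249857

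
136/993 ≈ 0.137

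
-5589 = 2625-8214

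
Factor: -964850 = -1 * 2^1 * 5^2 * 23^1 * 839^1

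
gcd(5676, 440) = 44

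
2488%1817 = 671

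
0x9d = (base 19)85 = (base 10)157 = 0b10011101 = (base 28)5h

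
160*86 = 13760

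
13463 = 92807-79344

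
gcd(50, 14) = 2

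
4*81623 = 326492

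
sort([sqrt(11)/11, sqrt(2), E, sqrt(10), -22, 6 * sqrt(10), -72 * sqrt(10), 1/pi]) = [-72 * sqrt(10), -22, sqrt(11)/11, 1/pi, sqrt(2), E, sqrt(10), 6 * sqrt(10)]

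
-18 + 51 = 33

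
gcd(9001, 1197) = 1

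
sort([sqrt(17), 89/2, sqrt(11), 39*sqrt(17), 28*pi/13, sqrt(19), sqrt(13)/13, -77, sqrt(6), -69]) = [-77, -69, sqrt(13)/13, sqrt(6), sqrt(11), sqrt(17), sqrt(19), 28*pi/13, 89/2, 39*sqrt(17)]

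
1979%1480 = 499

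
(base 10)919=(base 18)2f1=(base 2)1110010111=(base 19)2a7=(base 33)rs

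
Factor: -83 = -1*83^1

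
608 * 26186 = 15921088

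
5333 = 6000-667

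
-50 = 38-88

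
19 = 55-36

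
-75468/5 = -15093 - 3/5 = -15093.60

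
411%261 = 150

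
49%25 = 24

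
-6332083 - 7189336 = -13521419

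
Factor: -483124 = -1*2^2*269^1*449^1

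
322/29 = 11 + 3/29 ≈ 11.10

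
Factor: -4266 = -1*2^1*3^3*79^1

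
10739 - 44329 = -33590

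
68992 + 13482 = 82474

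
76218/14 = 5444 + 1/7 ≈ 5444.14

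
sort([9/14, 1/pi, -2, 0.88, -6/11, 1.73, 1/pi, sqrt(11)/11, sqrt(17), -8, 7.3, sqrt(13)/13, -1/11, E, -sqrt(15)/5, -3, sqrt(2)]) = [-8, -3, -2, -sqrt(15)/5, -6/11, -1/11, sqrt(13)/13, sqrt(11)/11, 1/pi, 1/pi, 9/14, 0.88, sqrt(2), 1.73, E, sqrt(17), 7.3]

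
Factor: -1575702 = -1*2^1*3^2*87539^1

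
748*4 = 2992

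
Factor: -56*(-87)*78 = 2^4*3^2*7^1*13^1*29^1 = 380016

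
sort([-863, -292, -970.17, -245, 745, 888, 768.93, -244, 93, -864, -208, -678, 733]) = [-970.17, -864, -863, -678, -292, -245, -244, -208, 93, 733, 745, 768.93, 888]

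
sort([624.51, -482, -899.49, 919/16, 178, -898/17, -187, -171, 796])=[-899.49, -482, -187, -171, -898/17, 919/16, 178, 624.51, 796]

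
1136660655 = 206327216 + 930333439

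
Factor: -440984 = -1 * 2^3 * 199^1 * 277^1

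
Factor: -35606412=-1*2^2*3^3*439^1*751^1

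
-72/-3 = 24 = 24.00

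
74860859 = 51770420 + 23090439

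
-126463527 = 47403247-173866774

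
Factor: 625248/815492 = 2^3 * 3^2 * 13^1 * 167^1 * 203873^ (-1) = 156312/203873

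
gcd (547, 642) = 1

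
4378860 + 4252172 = 8631032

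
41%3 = 2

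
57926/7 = 8275 + 1/7 ≈ 8275.14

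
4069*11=44759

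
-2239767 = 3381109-5620876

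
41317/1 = 41317 = 41317.00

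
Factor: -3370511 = -1 * 47^1 * 71713^1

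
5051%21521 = 5051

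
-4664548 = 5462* (-854) 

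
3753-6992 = -3239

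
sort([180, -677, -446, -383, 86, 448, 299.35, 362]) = [-677, -446, -383, 86, 180, 299.35, 362, 448]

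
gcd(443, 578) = 1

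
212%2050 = 212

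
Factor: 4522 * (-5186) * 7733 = -1 * 2^2 * 7^1 * 11^1 * 17^1 * 19^2 * 37^1 * 2593^1 = -181347294436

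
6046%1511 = 2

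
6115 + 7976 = 14091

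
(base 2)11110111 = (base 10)247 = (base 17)e9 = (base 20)c7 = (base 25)9m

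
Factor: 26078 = 2^1*13^1*17^1*59^1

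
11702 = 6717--4985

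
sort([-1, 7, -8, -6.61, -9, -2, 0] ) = [-9, -8, -6.61, -2, -1, 0, 7] 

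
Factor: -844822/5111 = -1*2^1*11^2*19^(-1)*269^(-1)*3491^1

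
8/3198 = 4/1599 ≈ 0.00250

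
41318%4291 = 2699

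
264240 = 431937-167697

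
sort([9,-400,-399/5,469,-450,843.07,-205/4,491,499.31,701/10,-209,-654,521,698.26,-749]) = [-749,-654,-450,-400,-209,-399/5,-205/4,9,701/10,469,491,499.31,521,698.26,843.07]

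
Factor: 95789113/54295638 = 2^(-1)*3^(-1)*7^1*53^(-1)*170741^(-1)*13684159^1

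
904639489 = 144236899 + 760402590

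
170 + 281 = 451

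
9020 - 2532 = 6488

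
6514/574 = 11 + 100/287 ≈ 11.35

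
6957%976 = 125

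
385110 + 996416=1381526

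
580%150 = 130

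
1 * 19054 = 19054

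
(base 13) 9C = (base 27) 4L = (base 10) 129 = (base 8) 201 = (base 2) 10000001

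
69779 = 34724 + 35055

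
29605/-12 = -2467 - 1/12 ≈ -2467.08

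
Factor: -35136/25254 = -1*2^5*23^(-1) = -32/23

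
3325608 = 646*5148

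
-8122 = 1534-9656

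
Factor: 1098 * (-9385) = -1 * 2^1 * 3^2 * 5^1 * 61^1 * 1877^1 = -10304730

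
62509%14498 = 4517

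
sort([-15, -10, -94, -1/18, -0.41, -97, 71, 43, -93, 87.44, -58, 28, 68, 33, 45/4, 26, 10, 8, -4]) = [-97, -94, -93, -58, -15, -10, -4, -0.41, -1/18, 8, 10, 45/4, 26, 28, 33, 43, 68, 71, 87.44]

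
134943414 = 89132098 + 45811316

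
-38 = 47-85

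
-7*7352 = -51464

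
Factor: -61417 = -1 * 61417^1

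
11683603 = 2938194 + 8745409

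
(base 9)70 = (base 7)120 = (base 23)2h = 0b111111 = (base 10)63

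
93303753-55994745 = 37309008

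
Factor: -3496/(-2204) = 2^1*23^1*29^(-1) = 46/29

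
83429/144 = 579 + 53/144 ≈ 579.37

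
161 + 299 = 460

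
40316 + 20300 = 60616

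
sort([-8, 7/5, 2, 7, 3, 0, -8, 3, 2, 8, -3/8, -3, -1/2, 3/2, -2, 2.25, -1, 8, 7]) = [-8, -8, -3, -2, -1, -1/2, -3/8, 0, 7/5, 3/2, 2, 2, 2.25, 3, 3, 7, 7, 8, 8]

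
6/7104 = 1/1184 ≈ 0.000845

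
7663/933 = 8 + 199/933 ≈ 8.21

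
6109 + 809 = 6918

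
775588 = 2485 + 773103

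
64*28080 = 1797120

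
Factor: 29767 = 17^2*103^1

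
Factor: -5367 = -1 * 3^1 * 1789^1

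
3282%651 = 27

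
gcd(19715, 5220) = 5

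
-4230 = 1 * (-4230)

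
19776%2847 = 2694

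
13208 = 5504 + 7704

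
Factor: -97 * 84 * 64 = -1 * 2^8 * 3^1 * 7^1 * 97^1 = -521472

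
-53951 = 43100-97051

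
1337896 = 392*3413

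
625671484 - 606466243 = 19205241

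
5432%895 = 62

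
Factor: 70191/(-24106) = -1*2^(-1)*3^2*11^1*17^(-1) = -99/34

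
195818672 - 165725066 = 30093606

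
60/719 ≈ 0.0834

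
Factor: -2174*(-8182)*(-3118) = -1*2^3*1087^1*1559^1*4091^1 = -55461948824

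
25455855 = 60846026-35390171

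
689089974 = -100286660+789376634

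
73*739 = 53947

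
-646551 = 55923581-56570132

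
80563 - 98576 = -18013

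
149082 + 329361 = 478443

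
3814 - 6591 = -2777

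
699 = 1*699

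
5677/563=10 + 47/563 ≈ 10.08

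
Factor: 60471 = 3^2 * 6719^1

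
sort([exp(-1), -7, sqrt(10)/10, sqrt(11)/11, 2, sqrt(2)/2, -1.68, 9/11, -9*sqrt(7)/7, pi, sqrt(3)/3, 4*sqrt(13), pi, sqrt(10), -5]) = [-7, -5, -9*sqrt(7)/7, -1.68, sqrt(11)/11, sqrt(10)/10, exp(-1), sqrt(3)/3, sqrt(2)/2, 9/11, 2, pi, pi, sqrt(10), 4*sqrt(13)]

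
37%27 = 10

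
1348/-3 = -449 - 1/3 ≈ -449.33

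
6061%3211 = 2850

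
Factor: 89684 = 2^2 * 7^1 * 3203^1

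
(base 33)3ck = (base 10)3683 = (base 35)308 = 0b111001100011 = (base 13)18a4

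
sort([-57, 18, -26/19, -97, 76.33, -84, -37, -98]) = [-98, -97, -84, -57, -37, -26/19, 18, 76.33]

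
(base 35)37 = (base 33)3d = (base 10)112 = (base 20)5c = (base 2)1110000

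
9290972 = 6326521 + 2964451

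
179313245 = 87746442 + 91566803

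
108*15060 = 1626480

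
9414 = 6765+2649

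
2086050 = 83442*25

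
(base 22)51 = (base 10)111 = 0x6f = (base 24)4f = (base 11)a1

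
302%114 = 74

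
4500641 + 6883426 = 11384067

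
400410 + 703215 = 1103625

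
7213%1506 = 1189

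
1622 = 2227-605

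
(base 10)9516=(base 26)e20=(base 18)1b6c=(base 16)252c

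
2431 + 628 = 3059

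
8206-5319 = 2887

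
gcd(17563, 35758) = 1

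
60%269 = 60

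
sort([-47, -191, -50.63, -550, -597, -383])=[-597, -550, -383, -191, -50.63, -47]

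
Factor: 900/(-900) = -1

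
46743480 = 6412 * 7290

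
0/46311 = 0 = 0.00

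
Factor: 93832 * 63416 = 2^6 * 37^1 * 317^1 * 7927^1 = 5950450112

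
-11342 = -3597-7745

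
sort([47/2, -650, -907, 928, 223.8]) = [-907, -650, 47/2, 223.8, 928]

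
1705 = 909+796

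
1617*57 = 92169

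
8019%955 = 379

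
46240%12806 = 7822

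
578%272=34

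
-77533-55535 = -133068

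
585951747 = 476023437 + 109928310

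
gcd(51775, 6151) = 1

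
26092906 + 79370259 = 105463165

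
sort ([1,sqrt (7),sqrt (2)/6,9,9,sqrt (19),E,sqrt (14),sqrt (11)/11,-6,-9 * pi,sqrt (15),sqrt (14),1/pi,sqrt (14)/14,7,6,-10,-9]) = [-9 * pi,-10,-9,-6,sqrt (2)/6,sqrt (14)/14,sqrt (11)/11,1/pi,1,sqrt (7),E,sqrt (14),sqrt (14),sqrt (15),sqrt (19),6,7,9,9]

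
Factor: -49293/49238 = -1*2^(-1)*3^2*7^(-1)*3517^(-1)*5477^1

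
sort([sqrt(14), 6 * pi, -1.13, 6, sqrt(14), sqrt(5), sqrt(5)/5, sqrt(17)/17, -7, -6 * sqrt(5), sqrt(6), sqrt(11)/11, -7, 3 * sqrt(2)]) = [-6 * sqrt(5), -7, -7, -1.13, sqrt(17)/17, sqrt(11)/11, sqrt(5)/5, sqrt(5), sqrt(6), sqrt(14), sqrt(14), 3 * sqrt(2), 6, 6 * pi]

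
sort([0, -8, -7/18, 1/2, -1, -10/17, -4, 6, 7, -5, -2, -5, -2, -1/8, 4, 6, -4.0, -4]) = [-8, -5, -5, -4, -4.0, -4, -2, -2, -1, -10/17, -7/18, -1/8, 0, 1/2, 4, 6, 6, 7]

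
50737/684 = 74 + 121/684 ≈ 74.18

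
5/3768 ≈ 0.00133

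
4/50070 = 2/25035 ≈ 0.0000799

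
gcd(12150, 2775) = 75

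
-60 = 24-84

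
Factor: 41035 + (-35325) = 2^1 * 5^1 * 571^1 = 5710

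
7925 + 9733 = 17658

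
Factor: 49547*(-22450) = -1*2^1*5^2*449^1*49547^1 = -1112330150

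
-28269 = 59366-87635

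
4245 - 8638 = -4393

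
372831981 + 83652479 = 456484460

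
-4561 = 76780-81341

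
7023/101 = 69+54/101 ≈ 69.53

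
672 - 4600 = -3928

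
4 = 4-0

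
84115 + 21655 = 105770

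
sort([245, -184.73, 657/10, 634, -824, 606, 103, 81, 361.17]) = [-824, -184.73, 657/10, 81, 103, 245, 361.17, 606, 634]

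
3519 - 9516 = -5997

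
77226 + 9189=86415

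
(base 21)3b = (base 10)74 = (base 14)54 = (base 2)1001010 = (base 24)32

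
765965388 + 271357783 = 1037323171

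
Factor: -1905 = -1*3^1*5^1*127^1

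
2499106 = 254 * 9839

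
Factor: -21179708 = -1*2^2*11^1*139^1*3463^1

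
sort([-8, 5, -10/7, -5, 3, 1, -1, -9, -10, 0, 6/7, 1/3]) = [-10, -9, -8, -5, -10/7, -1, 0, 1/3, 6/7, 1, 3, 5]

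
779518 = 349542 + 429976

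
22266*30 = 667980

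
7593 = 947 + 6646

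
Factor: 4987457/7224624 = 2^(-4)*3^(-2)*11^(-1)*4561^(-1)*4987457^1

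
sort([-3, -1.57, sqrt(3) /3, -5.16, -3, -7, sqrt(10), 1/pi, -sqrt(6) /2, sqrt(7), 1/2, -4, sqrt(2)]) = [-7, -5.16, -4, -3, -3, -1.57, -sqrt(6) /2, 1/pi, 1/2, sqrt(3) /3, sqrt(2), sqrt(7), sqrt(10)]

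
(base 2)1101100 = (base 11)99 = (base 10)108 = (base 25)48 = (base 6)300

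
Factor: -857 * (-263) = 263^1 * 857^1 = 225391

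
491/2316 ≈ 0.212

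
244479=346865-102386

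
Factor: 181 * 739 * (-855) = -1 * 3^2 * 5^1 * 19^1 * 181^1 * 739^1 = -114363945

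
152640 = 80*1908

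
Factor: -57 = -1*3^1*19^1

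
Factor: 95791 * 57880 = 2^3 * 5^1 * 1447^1 * 95791^1 = 5544383080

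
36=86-50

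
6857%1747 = 1616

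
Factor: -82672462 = -1*2^1*17^1*2431543^1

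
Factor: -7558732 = -1*2^2*19^1*271^1*367^1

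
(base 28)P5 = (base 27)Q3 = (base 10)705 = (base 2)1011000001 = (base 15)320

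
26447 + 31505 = 57952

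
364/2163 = 52/309 ≈ 0.168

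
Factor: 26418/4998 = 7^(-1) * 37^1 = 37/7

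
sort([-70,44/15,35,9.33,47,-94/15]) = [-70,-94/15,44/15,9.33,35,47]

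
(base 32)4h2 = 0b1001000100010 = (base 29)5f2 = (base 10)4642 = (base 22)9d0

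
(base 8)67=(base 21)2d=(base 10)55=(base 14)3d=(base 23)29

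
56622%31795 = 24827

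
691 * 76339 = 52750249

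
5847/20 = 292+7/20 = 292.35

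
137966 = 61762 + 76204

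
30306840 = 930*32588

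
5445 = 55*99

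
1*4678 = 4678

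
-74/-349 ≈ 0.212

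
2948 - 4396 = -1448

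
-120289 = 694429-814718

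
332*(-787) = -261284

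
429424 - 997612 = -568188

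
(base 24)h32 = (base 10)9866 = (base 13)464c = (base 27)deb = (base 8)23212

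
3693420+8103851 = 11797271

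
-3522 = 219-3741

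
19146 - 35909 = -16763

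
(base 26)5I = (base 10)148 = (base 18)84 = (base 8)224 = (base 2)10010100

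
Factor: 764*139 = 2^2*139^1*191^1 = 106196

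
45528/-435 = -15176/145 ≈ -104.66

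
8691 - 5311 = 3380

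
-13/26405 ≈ -0.000492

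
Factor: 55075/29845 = 5^1*47^(-1)*127^(-1)*2203^1 = 11015/5969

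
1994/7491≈0.266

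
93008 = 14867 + 78141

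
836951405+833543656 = 1670495061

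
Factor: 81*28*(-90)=-1*2^3*3^6*5^1*7^1=-204120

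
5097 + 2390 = 7487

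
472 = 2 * 236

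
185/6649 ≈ 0.0278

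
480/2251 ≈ 0.213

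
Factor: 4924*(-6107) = -1*2^2*31^1*197^1*1231^1 = -30070868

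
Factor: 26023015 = 5^1*5204603^1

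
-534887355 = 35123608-570010963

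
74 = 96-22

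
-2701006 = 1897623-4598629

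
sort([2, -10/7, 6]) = [-10/7, 2, 6]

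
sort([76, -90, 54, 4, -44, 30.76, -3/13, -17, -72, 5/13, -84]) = [-90, -84, -72, -44, -17, -3/13, 5/13, 4, 30.76, 54, 76]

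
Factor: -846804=-1*2^2*3^1*7^1*17^1*593^1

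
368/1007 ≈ 0.365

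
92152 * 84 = 7740768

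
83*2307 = 191481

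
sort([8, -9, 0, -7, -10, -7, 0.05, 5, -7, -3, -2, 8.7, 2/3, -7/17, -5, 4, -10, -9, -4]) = [-10, -10, -9, -9, -7, -7, -7, -5, -4, -3, -2, -7/17, 0, 0.05, 2/3, 4, 5, 8, 8.7]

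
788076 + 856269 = 1644345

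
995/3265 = 199/653 ≈ 0.305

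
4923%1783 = 1357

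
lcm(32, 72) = 288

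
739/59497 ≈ 0.0124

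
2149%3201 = 2149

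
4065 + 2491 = 6556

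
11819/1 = 11819 = 11819.00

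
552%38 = 20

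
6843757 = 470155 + 6373602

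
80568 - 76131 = 4437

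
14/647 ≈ 0.0216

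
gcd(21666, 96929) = 1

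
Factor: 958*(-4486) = -1*2^2*479^1*2243^1 = -4297588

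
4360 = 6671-2311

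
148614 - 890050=-741436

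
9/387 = 1/43 ≈ 0.0233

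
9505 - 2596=6909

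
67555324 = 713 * 94748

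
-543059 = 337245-880304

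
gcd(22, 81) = 1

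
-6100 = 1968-8068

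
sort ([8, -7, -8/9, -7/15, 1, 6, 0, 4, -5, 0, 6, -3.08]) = [-7, -5, -3.08, -8/9, -7/15, 0, 0, 1, 4, 6, 6, 8]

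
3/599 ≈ 0.00501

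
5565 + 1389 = 6954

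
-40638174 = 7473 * (-5438)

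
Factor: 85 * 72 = 2^3 * 3^2 * 5^1 * 17^1 = 6120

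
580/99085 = 116/19817≈0.00585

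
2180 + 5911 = 8091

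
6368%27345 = 6368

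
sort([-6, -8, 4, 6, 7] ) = [-8, -6, 4, 6, 7] 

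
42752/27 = 1583 + 11/27 ≈ 1583.41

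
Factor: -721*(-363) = 3^1*7^1*11^2*103^1 = 261723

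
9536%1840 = 336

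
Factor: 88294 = 2^1*131^1*337^1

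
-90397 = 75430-165827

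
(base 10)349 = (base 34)a9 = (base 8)535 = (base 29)c1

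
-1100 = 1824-2924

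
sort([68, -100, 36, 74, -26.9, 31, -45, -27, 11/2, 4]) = [-100, -45, -27, -26.9, 4, 11/2, 31, 36, 68, 74]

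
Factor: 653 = 653^1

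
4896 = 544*9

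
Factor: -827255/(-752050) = 2^(-1)*5^(-1)*11^1 = 11/10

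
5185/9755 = 1037/1951 ≈ 0.532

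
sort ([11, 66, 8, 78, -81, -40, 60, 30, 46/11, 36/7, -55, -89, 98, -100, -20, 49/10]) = [-100, -89, -81, -55, -40, -20, 46/11, 49/10, 36/7, 8, 11, 30, 60, 66, 78, 98]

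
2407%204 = 163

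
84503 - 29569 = 54934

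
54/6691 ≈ 0.00807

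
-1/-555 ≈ 0.00180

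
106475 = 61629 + 44846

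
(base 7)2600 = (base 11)811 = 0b1111010100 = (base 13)5a5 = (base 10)980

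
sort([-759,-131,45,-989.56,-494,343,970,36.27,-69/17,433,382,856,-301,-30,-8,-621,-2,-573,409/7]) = [-989.56,-759,-621,-573,-494,-301,-131,-30,-8,-69/17,-2,36.27,45,409/7,343,382,433,856,970]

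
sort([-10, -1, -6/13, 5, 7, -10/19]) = [-10, -1, -10/19, -6/13, 5, 7]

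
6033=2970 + 3063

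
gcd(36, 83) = 1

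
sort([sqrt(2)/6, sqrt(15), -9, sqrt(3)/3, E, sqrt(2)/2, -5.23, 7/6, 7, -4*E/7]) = [-9, -5.23, -4*E/7, sqrt(2)/6, sqrt(3)/3, sqrt(2)/2, 7/6, E, sqrt(15), 7]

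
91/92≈0.989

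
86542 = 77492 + 9050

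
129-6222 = -6093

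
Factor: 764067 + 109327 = 2^1 * 31^1 * 14087^1 = 873394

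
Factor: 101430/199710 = 7^1 * 23^1 * 317^(-1) = 161/317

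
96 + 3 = 99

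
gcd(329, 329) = 329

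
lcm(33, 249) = 2739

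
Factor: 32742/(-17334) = -1*3^(-2)*17^1 = -17/9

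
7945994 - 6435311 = 1510683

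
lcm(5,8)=40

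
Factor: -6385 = -1*5^1*1277^1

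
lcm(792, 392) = 38808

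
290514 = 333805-43291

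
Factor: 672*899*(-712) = -1*2^8*3^1*7^1*29^1*31^1*89^1 = -430139136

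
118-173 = -55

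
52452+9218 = 61670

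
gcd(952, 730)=2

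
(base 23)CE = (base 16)122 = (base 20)EA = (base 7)563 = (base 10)290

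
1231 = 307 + 924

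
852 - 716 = 136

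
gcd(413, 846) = 1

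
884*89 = 78676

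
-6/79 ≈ -0.0759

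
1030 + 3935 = 4965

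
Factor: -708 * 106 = -1 * 2^3 * 3^1 * 53^1 * 59^1 = -75048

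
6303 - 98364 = -92061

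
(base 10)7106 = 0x1bc2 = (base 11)5380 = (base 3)100202012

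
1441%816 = 625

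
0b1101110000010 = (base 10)7042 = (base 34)634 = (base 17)1764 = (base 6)52334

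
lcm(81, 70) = 5670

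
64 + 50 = 114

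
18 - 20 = -2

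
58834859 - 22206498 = 36628361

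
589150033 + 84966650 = 674116683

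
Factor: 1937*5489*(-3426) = -1*2^1*3^1*11^1*13^1*149^1*499^1*571^1 = -36425893218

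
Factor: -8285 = -1 * 5^1 * 1657^1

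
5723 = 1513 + 4210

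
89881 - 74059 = 15822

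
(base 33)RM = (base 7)2443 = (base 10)913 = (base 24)1E1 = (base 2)1110010001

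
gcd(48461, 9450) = 7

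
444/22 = 20 + 2/11 ≈ 20.18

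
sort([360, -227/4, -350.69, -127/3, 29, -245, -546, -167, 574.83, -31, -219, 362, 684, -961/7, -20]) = [-546, -350.69, -245, -219, -167, -961/7, -227/4, -127/3, -31, -20, 29, 360, 362, 574.83, 684]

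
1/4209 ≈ 0.000238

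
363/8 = 45 + 3/8 ≈ 45.38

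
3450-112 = 3338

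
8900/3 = 2966 + 2/3≈2966.67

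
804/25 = 32 + 4/25 = 32.16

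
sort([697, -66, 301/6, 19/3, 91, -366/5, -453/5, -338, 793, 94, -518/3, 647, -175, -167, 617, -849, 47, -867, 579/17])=[-867, -849, -338, -175, -518/3, -167, -453/5, -366/5, -66, 19/3, 579/17, 47, 301/6, 91, 94, 617, 647, 697, 793]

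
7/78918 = 1/11274≈0.0000887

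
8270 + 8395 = 16665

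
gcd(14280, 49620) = 60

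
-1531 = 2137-3668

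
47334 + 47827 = 95161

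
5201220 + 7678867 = 12880087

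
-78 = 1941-2019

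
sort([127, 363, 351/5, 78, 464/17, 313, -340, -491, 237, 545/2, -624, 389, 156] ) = [-624, -491, -340, 464/17, 351/5, 78, 127, 156, 237, 545/2, 313, 363, 389] 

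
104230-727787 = -623557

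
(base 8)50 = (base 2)101000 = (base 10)40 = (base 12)34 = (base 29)1b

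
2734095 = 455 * 6009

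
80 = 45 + 35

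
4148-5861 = -1713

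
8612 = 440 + 8172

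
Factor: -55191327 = -1*3^1*18397109^1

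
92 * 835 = 76820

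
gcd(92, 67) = 1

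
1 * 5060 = 5060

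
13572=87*156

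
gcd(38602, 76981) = 1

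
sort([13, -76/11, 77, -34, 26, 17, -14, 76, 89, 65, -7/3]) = [-34, -14, -76/11, -7/3, 13, 17, 26, 65, 76, 77, 89]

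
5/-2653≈-0.00188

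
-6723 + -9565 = -16288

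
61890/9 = 6876 + 2/3 ≈ 6876.67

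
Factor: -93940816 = -1*2^4*5871301^1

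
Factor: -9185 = -1 * 5^1 * 11^1 * 167^1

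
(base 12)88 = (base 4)1220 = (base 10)104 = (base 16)68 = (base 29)3h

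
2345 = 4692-2347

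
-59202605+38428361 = -20774244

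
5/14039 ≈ 0.000356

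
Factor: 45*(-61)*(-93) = 3^3*5^1*31^1*61^1 = 255285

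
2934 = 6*489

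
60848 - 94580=-33732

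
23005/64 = 359 + 29/64 ≈ 359.45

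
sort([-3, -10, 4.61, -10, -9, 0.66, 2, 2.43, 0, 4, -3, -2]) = [-10, -10, -9, -3, -3, -2, 0, 0.66, 2, 2.43, 4, 4.61]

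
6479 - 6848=-369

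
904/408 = 2 + 11/51 ≈ 2.22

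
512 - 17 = 495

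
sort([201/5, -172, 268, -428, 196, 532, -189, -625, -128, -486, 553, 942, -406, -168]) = [-625, -486, -428, -406, -189, -172, -168, -128, 201/5, 196, 268, 532, 553, 942]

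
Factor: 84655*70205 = 5^2*19^1*739^1*16931^1 = 5943204275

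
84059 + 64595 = 148654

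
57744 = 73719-15975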